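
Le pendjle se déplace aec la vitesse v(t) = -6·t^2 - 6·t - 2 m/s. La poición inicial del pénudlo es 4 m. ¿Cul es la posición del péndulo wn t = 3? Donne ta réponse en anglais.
To find the answer, we compute 1 integral of v(t) = -6·t^2 - 6·t - 2. Integrating velocity and using the initial condition x(0) = 4, we get x(t) = -2·t^3 - 3·t^2 - 2·t + 4. Using x(t) = -2·t^3 - 3·t^2 - 2·t + 4 and substituting t = 3, we find x = -83.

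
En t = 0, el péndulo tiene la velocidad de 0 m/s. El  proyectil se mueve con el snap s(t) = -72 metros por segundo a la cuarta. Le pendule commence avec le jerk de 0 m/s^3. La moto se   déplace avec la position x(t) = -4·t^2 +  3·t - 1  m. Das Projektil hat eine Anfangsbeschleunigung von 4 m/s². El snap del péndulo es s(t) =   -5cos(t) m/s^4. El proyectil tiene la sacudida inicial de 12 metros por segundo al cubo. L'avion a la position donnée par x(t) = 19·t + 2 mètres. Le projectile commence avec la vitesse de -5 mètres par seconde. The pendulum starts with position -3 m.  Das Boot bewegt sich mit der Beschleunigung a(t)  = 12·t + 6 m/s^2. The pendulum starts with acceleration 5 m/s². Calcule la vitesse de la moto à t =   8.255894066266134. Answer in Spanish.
Debemos derivar nuestra ecuación de la posición x(t) = -4·t^2 + 3·t - 1 1 vez. Derivando la posición, obtenemos la velocidad: v(t) = 3 - 8·t. Tenemos la velocidad v(t) = 3 - 8·t. Sustituyendo t = 8.255894066266134: v(8.255894066266134) = -63.0471525301291.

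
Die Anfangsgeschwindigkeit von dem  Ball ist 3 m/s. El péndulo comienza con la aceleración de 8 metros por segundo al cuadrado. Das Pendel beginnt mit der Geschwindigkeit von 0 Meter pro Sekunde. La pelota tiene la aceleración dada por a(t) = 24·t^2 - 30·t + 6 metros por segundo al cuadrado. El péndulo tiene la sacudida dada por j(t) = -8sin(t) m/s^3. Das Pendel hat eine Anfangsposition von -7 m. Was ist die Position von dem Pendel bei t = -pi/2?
Um dies zu lösen, müssen wir 3 Stammfunktionen unserer Gleichung für den Ruck j(t) = -8·sin(t) finden. Mit ∫j(t)dt und Anwendung von a(0) = 8, finden wir a(t) = 8·cos(t). Mit ∫a(t)dt und Anwendung von v(0) = 0, finden wir v(t) = 8·sin(t). Das Integral von der Geschwindigkeit ist die Position. Mit x(0) = -7 erhalten wir x(t) = 1 - 8·cos(t). Aus der Gleichung für die Position x(t) = 1 - 8·cos(t), setzen wir t = -pi/2 ein und erhalten x = 1.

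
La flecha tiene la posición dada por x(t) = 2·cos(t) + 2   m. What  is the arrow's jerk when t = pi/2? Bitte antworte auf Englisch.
Starting from position x(t) = 2·cos(t) + 2, we take 3 derivatives. Taking d/dt of x(t), we find v(t) = -2·sin(t). Taking d/dt of v(t), we find a(t) = -2·cos(t). The derivative of acceleration gives jerk: j(t) = 2·sin(t). Using j(t) = 2·sin(t) and substituting t = pi/2, we find j = 2.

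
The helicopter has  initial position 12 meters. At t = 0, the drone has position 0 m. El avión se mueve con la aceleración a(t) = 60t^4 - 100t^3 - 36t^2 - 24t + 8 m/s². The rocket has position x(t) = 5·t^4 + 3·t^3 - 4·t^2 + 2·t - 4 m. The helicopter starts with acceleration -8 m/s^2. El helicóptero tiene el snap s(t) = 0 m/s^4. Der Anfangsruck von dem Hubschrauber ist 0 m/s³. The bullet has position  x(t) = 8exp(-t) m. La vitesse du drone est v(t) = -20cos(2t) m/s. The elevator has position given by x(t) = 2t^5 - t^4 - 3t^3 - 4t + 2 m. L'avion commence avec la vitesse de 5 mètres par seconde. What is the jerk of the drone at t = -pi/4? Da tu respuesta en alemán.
Um dies zu lösen, müssen wir 2 Ableitungen unserer Gleichung für die Geschwindigkeit v(t) = -20·cos(2·t) nehmen. Die Ableitung von der Geschwindigkeit ergibt die Beschleunigung: a(t) = 40·sin(2·t). Durch Ableiten von der Beschleunigung erhalten wir den Ruck: j(t) = 80·cos(2·t). Mit j(t) = 80·cos(2·t) und Einsetzen von t = -pi/4, finden wir j = 0.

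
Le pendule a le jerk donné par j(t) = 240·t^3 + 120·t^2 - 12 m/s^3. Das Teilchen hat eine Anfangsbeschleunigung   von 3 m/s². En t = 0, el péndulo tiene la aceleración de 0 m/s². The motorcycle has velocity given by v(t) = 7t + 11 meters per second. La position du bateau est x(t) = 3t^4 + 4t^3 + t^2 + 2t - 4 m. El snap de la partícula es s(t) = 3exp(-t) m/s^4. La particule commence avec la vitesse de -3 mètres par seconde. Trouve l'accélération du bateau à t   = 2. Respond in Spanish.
Debemos derivar nuestra ecuación de la posición x(t) = 3·t^4 + 4·t^3 + t^2 + 2·t - 4 2 veces. Derivando la posición, obtenemos la velocidad: v(t) = 12·t^3 + 12·t^2 + 2·t + 2. La derivada de la velocidad da la aceleración: a(t) = 36·t^2 + 24·t + 2. Usando a(t) = 36·t^2 + 24·t + 2 y sustituyendo t = 2, encontramos a = 194.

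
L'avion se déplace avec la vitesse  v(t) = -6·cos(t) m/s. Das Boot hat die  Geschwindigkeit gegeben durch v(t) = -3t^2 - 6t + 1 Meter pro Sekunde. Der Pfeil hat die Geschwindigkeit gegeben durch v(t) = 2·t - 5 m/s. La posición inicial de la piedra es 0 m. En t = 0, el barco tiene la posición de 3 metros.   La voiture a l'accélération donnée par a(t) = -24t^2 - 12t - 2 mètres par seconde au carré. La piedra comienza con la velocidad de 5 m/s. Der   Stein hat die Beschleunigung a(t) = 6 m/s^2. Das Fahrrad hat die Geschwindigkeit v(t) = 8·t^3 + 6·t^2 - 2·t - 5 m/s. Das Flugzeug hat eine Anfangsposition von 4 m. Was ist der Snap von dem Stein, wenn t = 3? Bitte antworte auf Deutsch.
Ausgehend von der Beschleunigung a(t) = 6, nehmen wir 2 Ableitungen. Die Ableitung von der Beschleunigung ergibt den Ruck: j(t) = 0. Die Ableitung von dem Ruck ergibt den Snap: s(t) = 0. Mit s(t) = 0 und Einsetzen von t = 3, finden wir s = 0.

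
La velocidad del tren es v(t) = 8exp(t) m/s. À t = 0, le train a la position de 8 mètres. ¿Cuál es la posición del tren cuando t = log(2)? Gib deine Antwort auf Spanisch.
Debemos encontrar la antiderivada de nuestra ecuación de la velocidad v(t) = 8·exp(t) 1 vez. Integrando la velocidad y usando la condición inicial x(0) = 8, obtenemos x(t) = 8·exp(t). De la ecuación de la posición x(t) = 8·exp(t), sustituimos t = log(2) para obtener x = 16.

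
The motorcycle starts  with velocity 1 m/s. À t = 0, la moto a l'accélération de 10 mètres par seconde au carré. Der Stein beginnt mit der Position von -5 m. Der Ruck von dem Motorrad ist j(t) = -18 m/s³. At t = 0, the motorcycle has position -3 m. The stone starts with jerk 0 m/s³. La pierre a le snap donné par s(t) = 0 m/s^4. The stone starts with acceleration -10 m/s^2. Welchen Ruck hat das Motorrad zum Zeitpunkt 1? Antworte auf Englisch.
Using j(t) = -18 and substituting t = 1, we find j = -18.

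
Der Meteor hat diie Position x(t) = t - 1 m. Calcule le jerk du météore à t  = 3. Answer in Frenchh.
En partant de la position x(t) = t - 1, nous prenons 3 dérivées. La dérivée de la position donne la vitesse: v(t) = 1. En dérivant la vitesse, nous obtenons l'accélération: a(t) = 0. La dérivée de l'accélération donne le jerk: j(t) = 0. Nous avons le jerk j(t) = 0. En substituant t = 3: j(3) = 0.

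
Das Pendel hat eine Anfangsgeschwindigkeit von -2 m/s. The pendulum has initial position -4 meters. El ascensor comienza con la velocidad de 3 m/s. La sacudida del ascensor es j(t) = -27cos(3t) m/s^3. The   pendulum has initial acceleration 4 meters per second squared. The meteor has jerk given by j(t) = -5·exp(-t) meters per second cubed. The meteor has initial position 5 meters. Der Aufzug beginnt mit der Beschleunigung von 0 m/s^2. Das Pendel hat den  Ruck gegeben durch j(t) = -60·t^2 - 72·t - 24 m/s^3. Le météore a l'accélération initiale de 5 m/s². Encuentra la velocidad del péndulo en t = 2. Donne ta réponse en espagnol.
Para resolver esto, necesitamos tomar 2 antiderivadas de nuestra ecuación de la sacudida j(t) = -60·t^2 - 72·t - 24. La antiderivada de la sacudida es la aceleración. Usando a(0) = 4, obtenemos a(t) = -20·t^3 - 36·t^2 - 24·t + 4. La antiderivada de la aceleración es la velocidad. Usando v(0) = -2, obtenemos v(t) = -5·t^4 - 12·t^3 - 12·t^2 + 4·t - 2. Usando v(t) = -5·t^4 - 12·t^3 - 12·t^2 + 4·t - 2 y sustituyendo t = 2, encontramos v = -218.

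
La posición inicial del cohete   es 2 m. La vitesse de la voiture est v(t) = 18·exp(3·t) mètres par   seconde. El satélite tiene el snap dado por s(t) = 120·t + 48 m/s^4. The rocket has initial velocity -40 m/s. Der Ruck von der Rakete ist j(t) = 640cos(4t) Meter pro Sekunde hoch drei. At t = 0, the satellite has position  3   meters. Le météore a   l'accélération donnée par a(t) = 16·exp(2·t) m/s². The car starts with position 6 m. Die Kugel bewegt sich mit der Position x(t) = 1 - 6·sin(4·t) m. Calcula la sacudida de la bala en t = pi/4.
Para resolver esto, necesitamos tomar 3 derivadas de nuestra ecuación de la posición x(t) = 1 - 6·sin(4·t). Tomando d/dt de x(t), encontramos v(t) = -24·cos(4·t). Derivando la velocidad, obtenemos la aceleración: a(t) = 96·sin(4·t). Derivando la aceleración, obtenemos la sacudida: j(t) = 384·cos(4·t). Usando j(t) = 384·cos(4·t) y sustituyendo t = pi/4, encontramos j = -384.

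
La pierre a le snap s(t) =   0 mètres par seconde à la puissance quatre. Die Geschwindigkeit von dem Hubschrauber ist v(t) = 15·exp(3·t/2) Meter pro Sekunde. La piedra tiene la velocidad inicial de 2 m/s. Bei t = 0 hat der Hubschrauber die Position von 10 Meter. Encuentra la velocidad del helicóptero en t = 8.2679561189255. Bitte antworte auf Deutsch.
Wir haben die Geschwindigkeit v(t) = 15·exp(3·t/2). Durch Einsetzen von t = 8.2679561189255: v(8.2679561189255) = 3649075.40397735.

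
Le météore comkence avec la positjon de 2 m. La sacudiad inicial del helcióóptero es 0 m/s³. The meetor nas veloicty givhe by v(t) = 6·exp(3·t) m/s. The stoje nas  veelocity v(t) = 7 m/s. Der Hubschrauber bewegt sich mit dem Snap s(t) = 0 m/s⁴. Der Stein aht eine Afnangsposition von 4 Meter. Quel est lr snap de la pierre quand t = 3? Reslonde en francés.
Nous devons dériver notre équation de la vitesse v(t) = 7 3 fois. En dérivant la vitesse, nous obtenons l'accélération: a(t) = 0. En prenant d/dt de a(t), nous trouvons j(t) = 0. En dérivant le jerk, nous obtenons le snap: s(t) = 0. De l'équation du snap s(t) = 0, nous substituons t = 3 pour obtenir s = 0.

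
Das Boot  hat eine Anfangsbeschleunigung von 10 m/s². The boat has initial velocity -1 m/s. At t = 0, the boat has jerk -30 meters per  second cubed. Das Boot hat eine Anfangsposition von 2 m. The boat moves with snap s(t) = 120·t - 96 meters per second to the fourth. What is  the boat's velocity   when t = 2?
We must find the antiderivative of our snap equation s(t) = 120·t - 96 3 times. Taking ∫s(t)dt and applying j(0) = -30, we find j(t) = 60·t^2 - 96·t - 30. The antiderivative of jerk, with a(0) = 10, gives acceleration: a(t) = 20·t^3 - 48·t^2 - 30·t + 10. Taking ∫a(t)dt and applying v(0) = -1, we find v(t) = 5·t^4 - 16·t^3 - 15·t^2 + 10·t - 1. From the given velocity equation v(t) = 5·t^4 - 16·t^3 - 15·t^2 + 10·t - 1, we substitute t = 2 to get v = -89.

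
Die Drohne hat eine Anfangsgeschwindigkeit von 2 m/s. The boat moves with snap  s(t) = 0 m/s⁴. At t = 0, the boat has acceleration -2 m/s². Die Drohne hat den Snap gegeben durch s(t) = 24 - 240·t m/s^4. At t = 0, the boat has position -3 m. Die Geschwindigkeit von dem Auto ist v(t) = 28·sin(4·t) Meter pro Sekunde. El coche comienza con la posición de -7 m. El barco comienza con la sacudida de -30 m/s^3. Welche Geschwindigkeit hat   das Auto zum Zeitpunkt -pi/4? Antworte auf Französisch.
En utilisant v(t) = 28·sin(4·t) et en substituant t = -pi/4, nous trouvons v = 0.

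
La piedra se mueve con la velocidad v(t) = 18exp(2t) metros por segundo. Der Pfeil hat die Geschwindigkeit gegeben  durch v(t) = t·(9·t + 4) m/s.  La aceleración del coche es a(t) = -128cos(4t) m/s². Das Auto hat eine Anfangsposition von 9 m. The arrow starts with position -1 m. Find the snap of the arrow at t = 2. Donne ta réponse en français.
En partant de la vitesse v(t) = t·(9·t + 4), nous prenons 3 dérivées. En prenant d/dt de v(t), nous trouvons a(t) = 18·t + 4. En dérivant l'accélération, nous obtenons le jerk: j(t) = 18. En dérivant le jerk, nous obtenons le snap: s(t) = 0. En utilisant s(t) = 0 et en substituant t = 2, nous trouvons s = 0.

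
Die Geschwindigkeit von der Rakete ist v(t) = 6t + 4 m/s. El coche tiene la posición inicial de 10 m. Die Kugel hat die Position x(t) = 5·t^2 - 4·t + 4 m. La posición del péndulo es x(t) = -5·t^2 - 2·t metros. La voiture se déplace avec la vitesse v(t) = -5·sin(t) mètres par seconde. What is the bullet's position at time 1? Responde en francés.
En utilisant x(t) = 5·t^2 - 4·t + 4 et en substituant t = 1, nous trouvons x = 5.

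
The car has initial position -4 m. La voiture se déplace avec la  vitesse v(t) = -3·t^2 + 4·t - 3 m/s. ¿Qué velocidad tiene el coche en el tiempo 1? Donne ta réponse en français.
De l'équation de la vitesse v(t) = -3·t^2 + 4·t - 3, nous substituons t = 1 pour obtenir v = -2.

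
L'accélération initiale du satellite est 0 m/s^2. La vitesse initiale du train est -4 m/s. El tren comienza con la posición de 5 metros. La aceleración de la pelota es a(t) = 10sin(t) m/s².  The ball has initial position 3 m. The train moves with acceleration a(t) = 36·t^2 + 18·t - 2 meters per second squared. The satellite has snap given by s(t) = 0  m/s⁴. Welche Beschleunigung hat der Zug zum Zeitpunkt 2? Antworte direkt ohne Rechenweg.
Die Antwort ist 178.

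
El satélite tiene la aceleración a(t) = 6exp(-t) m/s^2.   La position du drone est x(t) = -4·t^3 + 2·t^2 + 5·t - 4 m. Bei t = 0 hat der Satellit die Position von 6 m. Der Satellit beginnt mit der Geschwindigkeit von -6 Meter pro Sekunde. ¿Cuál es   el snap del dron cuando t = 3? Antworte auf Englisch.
Starting from position x(t) = -4·t^3 + 2·t^2 + 5·t - 4, we take 4 derivatives. Differentiating position, we get velocity: v(t) = -12·t^2 + 4·t + 5. The derivative of velocity gives acceleration: a(t) = 4 - 24·t. Differentiating acceleration, we get jerk: j(t) = -24. Taking d/dt of j(t), we find s(t) = 0. We have snap s(t) = 0. Substituting t = 3: s(3) = 0.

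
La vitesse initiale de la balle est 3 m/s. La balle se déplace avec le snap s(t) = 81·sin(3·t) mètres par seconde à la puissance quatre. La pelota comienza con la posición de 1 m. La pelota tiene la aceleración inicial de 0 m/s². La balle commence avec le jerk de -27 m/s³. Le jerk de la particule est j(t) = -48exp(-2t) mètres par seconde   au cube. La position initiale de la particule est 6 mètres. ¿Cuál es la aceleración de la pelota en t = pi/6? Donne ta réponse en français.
Nous devons intégrer notre équation du snap s(t) = 81·sin(3·t) 2 fois. En intégrant le snap et en utilisant la condition initiale j(0) = -27, nous obtenons j(t) = -27·cos(3·t). En prenant ∫j(t)dt et en appliquant a(0) = 0, nous trouvons a(t) = -9·sin(3·t). En utilisant a(t) = -9·sin(3·t) et en substituant t = pi/6, nous trouvons a = -9.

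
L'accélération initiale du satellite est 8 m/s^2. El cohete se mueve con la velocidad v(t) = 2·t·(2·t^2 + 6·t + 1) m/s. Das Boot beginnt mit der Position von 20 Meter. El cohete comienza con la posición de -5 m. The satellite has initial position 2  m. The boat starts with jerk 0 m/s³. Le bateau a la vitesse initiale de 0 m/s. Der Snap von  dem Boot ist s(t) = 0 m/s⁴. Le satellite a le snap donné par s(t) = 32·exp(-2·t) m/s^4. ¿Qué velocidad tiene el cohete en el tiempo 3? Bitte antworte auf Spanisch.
Usando v(t) = 2·t·(2·t^2 + 6·t + 1) y sustituyendo t = 3, encontramos v = 222.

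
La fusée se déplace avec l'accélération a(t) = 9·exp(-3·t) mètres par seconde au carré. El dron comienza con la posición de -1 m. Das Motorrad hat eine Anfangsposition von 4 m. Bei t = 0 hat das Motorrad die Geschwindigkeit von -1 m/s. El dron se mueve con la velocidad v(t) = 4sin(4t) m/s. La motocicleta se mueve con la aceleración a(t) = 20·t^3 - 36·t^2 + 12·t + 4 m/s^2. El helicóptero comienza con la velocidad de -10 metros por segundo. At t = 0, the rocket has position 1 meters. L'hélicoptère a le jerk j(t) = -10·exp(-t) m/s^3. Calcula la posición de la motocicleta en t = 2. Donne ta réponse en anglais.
To find the answer, we compute 2 antiderivatives of a(t) = 20·t^3 - 36·t^2 + 12·t + 4. Finding the antiderivative of a(t) and using v(0) = -1: v(t) = 5·t^4 - 12·t^3 + 6·t^2 + 4·t - 1. Taking ∫v(t)dt and applying x(0) = 4, we find x(t) = t^5 - 3·t^4 + 2·t^3 + 2·t^2 - t + 4. We have position x(t) = t^5 - 3·t^4 + 2·t^3 + 2·t^2 - t + 4. Substituting t = 2: x(2) = 10.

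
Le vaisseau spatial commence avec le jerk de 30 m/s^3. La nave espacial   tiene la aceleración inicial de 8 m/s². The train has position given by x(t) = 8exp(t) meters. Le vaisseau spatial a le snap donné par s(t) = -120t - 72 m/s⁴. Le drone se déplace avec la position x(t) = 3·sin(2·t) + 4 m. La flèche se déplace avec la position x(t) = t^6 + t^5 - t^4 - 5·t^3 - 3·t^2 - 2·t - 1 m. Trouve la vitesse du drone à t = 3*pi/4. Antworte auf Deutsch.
Wir müssen unsere Gleichung für die Position x(t) = 3·sin(2·t) + 4 1-mal ableiten. Mit d/dt von x(t) finden wir v(t) = 6·cos(2·t). Wir haben die Geschwindigkeit v(t) = 6·cos(2·t). Durch Einsetzen von t = 3*pi/4: v(3*pi/4) = 0.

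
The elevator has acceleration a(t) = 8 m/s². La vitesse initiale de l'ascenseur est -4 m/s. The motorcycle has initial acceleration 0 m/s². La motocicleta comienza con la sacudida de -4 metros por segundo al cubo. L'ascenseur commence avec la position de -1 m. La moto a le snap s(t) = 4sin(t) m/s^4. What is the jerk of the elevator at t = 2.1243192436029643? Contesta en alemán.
Wir müssen unsere Gleichung für die Beschleunigung a(t) = 8 1-mal ableiten. Die Ableitung von der Beschleunigung ergibt den Ruck: j(t) = 0. Wir haben den Ruck j(t) = 0. Durch Einsetzen von t = 2.1243192436029643: j(2.1243192436029643) = 0.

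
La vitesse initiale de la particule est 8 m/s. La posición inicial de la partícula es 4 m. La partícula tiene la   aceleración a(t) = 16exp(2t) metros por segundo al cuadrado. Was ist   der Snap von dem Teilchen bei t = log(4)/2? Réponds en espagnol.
Debemos derivar nuestra ecuación de la aceleración a(t) = 16·exp(2·t) 2 veces. Derivando la aceleración, obtenemos la sacudida: j(t) = 32·exp(2·t). Tomando d/dt de j(t), encontramos s(t) = 64·exp(2·t). Usando s(t) = 64·exp(2·t) y sustituyendo t = log(4)/2, encontramos s = 256.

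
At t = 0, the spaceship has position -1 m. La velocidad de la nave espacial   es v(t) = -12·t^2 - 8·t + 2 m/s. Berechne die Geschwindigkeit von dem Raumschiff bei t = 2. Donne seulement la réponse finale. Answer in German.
Die Geschwindigkeit bei t = 2 ist v = -62.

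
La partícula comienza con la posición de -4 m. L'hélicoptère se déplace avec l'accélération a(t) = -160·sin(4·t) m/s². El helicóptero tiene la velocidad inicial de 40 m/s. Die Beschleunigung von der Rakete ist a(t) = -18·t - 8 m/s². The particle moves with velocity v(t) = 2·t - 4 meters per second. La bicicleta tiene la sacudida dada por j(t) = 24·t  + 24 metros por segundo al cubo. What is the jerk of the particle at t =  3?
We must differentiate our velocity equation v(t) = 2·t - 4 2 times. Differentiating velocity, we get acceleration: a(t) = 2. Taking d/dt of a(t), we find j(t) = 0. Using j(t) = 0 and substituting t = 3, we find j = 0.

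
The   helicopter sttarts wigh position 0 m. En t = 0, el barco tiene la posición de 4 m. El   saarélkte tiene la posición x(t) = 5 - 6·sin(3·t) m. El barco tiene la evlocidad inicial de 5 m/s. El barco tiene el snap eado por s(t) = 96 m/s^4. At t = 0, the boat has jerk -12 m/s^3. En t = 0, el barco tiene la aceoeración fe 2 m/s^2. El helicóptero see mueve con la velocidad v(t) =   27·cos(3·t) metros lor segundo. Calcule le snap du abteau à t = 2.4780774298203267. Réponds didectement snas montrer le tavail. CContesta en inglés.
The answer is 96.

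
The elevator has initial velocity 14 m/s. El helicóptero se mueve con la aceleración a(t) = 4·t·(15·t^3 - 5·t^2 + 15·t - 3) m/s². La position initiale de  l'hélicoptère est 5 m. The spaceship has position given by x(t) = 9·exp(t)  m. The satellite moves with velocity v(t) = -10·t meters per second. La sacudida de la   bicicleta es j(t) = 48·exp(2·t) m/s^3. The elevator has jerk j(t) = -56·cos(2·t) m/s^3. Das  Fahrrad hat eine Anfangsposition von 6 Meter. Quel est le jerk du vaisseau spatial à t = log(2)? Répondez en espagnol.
Para resolver esto, necesitamos tomar 3 derivadas de nuestra ecuación de la posición x(t) = 9·exp(t). Derivando la posición, obtenemos la velocidad: v(t) = 9·exp(t). Derivando la velocidad, obtenemos la aceleración: a(t) = 9·exp(t). La derivada de la aceleración da la sacudida: j(t) = 9·exp(t). De la ecuación de la sacudida j(t) = 9·exp(t), sustituimos t = log(2) para obtener j = 18.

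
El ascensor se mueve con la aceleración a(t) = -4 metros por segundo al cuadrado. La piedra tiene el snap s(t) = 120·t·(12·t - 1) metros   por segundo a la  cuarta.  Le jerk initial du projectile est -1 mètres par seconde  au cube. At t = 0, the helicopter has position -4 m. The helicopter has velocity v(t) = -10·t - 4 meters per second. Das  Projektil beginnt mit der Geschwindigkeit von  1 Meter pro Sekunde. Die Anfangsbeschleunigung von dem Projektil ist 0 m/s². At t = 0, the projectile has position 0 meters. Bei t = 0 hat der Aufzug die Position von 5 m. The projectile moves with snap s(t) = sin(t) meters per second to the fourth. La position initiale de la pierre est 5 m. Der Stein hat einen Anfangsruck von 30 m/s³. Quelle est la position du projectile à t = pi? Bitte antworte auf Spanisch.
Partiendo del snap s(t) = sin(t), tomamos 4 integrales. Integrando el snap y usando la condición inicial j(0) = -1, obtenemos j(t) = -cos(t). La integral de la sacudida es la aceleración. Usando a(0) = 0, obtenemos a(t) = -sin(t). La antiderivada de la aceleración es la velocidad. Usando v(0) = 1, obtenemos v(t) = cos(t). La integral de la velocidad, con x(0) = 0, da la posición: x(t) = sin(t). Tenemos la posición x(t) = sin(t). Sustituyendo t = pi: x(pi) = 0.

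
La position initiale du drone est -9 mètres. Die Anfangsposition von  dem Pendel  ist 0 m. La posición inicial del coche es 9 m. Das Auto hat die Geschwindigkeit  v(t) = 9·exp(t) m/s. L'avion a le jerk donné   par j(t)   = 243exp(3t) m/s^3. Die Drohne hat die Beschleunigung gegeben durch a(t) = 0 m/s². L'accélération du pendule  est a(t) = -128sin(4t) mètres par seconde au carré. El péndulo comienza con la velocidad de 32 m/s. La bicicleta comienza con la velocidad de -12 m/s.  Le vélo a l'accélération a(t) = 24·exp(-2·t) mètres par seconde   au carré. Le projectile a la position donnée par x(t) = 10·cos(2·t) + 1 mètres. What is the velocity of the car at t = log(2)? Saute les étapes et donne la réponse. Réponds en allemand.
Die Antwort ist 18.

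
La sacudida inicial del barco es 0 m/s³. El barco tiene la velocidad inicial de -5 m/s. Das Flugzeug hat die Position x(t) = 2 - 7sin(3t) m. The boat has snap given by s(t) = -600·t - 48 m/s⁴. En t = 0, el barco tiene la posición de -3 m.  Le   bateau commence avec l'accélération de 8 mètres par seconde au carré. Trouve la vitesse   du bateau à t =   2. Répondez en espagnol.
Necesitamos integrar nuestra ecuación del snap s(t) = -600·t - 48 3 veces. Tomando ∫s(t)dt y aplicando j(0) = 0, encontramos j(t) = 12·t·(-25·t - 4). La antiderivada de la sacudida es la aceleración. Usando a(0) = 8, obtenemos a(t) = -100·t^3 - 24·t^2 + 8. La integral de la aceleración, con v(0) = -5, da la velocidad: v(t) = -25·t^4 - 8·t^3 + 8·t - 5. De la ecuación de la velocidad v(t) = -25·t^4 - 8·t^3 + 8·t - 5, sustituimos t = 2 para obtener v = -453.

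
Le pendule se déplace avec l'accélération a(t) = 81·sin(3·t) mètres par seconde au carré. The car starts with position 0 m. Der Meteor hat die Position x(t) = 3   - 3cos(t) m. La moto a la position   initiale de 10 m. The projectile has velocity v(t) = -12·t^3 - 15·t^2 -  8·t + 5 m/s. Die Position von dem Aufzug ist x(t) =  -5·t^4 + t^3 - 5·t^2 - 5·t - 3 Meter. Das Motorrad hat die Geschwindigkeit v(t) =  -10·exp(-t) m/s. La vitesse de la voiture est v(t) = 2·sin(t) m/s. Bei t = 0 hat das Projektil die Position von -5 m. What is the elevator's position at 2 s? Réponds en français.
Nous avons la position x(t) = -5·t^4 + t^3 - 5·t^2 - 5·t - 3. En substituant t = 2: x(2) = -105.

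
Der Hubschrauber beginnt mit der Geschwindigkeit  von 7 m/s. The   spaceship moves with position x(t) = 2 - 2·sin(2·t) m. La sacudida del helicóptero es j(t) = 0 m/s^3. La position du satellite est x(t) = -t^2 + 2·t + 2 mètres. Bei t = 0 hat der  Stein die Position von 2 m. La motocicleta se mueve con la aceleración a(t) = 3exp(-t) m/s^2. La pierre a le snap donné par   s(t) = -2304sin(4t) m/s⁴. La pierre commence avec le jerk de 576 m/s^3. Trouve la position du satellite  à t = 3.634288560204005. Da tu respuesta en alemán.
Mit x(t) = -t^2 + 2·t + 2 und Einsetzen von t = 3.634288560204005, finden wir x = -3.93947621842169.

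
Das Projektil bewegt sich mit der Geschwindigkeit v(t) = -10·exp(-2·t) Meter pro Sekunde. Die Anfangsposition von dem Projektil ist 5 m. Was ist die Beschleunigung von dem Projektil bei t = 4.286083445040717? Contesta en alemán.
Ausgehend von der Geschwindigkeit v(t) = -10·exp(-2·t), nehmen wir 1 Ableitung. Mit d/dt von v(t) finden wir a(t) = 20·exp(-2·t). Mit a(t) = 20·exp(-2·t) und Einsetzen von t = 4.286083445040717, finden wir a = 0.00378604016841448.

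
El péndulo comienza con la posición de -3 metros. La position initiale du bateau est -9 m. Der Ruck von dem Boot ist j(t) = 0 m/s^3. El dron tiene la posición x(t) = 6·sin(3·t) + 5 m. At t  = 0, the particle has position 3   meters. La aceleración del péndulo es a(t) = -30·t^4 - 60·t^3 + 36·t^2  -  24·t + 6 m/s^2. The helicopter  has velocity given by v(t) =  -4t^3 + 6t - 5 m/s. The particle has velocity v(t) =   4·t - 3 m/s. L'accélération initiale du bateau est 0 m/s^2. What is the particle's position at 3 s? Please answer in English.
To solve this, we need to take 1 antiderivative of our velocity equation v(t) = 4·t - 3. Finding the integral of v(t) and using x(0) = 3: x(t) = 2·t^2 - 3·t + 3. Using x(t) = 2·t^2 - 3·t + 3 and substituting t = 3, we find x = 12.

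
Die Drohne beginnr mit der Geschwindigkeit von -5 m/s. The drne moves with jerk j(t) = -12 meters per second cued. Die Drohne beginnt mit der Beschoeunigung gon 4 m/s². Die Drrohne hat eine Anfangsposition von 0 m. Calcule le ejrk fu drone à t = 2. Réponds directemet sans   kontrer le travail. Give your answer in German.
Der Ruck bei t = 2 ist j = -12.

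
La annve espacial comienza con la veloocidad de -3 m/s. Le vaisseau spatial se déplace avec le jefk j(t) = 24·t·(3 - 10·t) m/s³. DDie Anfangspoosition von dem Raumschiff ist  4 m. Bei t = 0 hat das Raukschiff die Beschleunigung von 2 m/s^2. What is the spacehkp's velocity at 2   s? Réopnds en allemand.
Wir müssen die Stammfunktion unserer Gleichung für den Ruck j(t) = 24·t·(3 - 10·t) 2-mal finden. Die Stammfunktion von dem Ruck, mit a(0) = 2, ergibt die Beschleunigung: a(t) = -80·t^3 + 36·t^2 + 2. Das Integral von der Beschleunigung, mit v(0) = -3, ergibt die Geschwindigkeit: v(t) = -20·t^4 + 12·t^3 + 2·t - 3. Aus der Gleichung für die Geschwindigkeit v(t) = -20·t^4 + 12·t^3 + 2·t - 3, setzen wir t = 2 ein und erhalten v = -223.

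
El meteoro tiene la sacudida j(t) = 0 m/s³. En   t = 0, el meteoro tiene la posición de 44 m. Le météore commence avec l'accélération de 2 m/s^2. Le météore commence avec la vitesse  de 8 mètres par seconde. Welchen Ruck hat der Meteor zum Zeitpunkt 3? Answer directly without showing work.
Bei t = 3, j = 0.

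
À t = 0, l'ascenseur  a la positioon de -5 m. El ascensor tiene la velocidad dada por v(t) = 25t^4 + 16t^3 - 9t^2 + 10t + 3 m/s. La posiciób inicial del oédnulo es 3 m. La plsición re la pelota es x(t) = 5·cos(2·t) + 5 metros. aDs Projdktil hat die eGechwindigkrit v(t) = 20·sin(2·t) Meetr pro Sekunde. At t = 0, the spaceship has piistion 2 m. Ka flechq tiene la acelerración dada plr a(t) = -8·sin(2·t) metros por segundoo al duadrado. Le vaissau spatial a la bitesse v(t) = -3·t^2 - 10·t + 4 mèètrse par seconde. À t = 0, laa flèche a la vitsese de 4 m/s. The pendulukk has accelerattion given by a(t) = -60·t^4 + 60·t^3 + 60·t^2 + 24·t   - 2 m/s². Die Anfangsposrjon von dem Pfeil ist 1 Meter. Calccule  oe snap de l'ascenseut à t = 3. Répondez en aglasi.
Starting from velocity v(t) = 25·t^4 + 16·t^3 - 9·t^2 + 10·t + 3, we take 3 derivatives. Taking d/dt of v(t), we find a(t) = 100·t^3 + 48·t^2 - 18·t + 10. The derivative of acceleration gives jerk: j(t) = 300·t^2 + 96·t - 18. The derivative of jerk gives snap: s(t) = 600·t + 96. Using s(t) = 600·t + 96 and substituting t = 3, we find s = 1896.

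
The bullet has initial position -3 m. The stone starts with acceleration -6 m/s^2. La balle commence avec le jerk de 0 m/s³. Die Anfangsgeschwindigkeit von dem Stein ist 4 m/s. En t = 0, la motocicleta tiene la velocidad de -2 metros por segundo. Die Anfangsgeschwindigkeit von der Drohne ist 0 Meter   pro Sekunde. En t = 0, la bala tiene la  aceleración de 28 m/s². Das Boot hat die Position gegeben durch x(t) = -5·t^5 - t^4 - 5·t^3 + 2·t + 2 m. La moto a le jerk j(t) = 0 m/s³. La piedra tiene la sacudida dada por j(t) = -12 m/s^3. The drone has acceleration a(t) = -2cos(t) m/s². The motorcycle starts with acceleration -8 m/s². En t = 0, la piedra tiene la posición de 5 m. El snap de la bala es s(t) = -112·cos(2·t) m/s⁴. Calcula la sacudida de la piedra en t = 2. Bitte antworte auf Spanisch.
Tenemos la sacudida j(t) = -12. Sustituyendo t = 2: j(2) = -12.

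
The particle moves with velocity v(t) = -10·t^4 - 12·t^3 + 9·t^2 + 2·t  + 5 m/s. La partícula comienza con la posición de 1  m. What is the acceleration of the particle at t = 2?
To solve this, we need to take 1 derivative of our velocity equation v(t) = -10·t^4 - 12·t^3 + 9·t^2 + 2·t + 5. Taking d/dt of v(t), we find a(t) = -40·t^3 - 36·t^2 + 18·t + 2. We have acceleration a(t) = -40·t^3 - 36·t^2 + 18·t + 2. Substituting t = 2: a(2) = -426.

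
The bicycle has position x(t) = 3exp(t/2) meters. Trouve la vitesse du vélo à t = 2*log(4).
Pour résoudre ceci, nous devons prendre 1 dérivée de notre équation de la position x(t) = 3·exp(t/2). En prenant d/dt de x(t), nous trouvons v(t) = 3·exp(t/2)/2. De l'équation de la vitesse v(t) = 3·exp(t/2)/2, nous substituons t = 2*log(4) pour obtenir v = 6.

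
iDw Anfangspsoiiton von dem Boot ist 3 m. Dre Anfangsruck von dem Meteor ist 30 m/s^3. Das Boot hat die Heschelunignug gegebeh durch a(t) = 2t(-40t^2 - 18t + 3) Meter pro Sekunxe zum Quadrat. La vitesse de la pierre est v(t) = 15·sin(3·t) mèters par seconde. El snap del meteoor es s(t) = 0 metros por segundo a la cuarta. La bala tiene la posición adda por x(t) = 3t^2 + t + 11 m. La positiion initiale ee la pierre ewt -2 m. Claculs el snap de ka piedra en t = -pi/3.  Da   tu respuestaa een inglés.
To solve this, we need to take 3 derivatives of our velocity equation v(t) = 15·sin(3·t). Differentiating velocity, we get acceleration: a(t) = 45·cos(3·t). The derivative of acceleration gives jerk: j(t) = -135·sin(3·t). The derivative of jerk gives snap: s(t) = -405·cos(3·t). We have snap s(t) = -405·cos(3·t). Substituting t = -pi/3: s(-pi/3) = 405.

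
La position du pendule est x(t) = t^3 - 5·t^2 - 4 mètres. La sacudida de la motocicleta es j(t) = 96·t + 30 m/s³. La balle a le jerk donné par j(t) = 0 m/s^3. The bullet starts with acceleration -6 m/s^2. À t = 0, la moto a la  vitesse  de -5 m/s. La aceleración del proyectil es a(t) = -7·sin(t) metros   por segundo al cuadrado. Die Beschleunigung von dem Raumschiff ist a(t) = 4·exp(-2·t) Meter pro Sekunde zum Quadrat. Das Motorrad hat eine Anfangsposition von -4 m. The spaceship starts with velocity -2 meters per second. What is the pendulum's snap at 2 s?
We must differentiate our position equation x(t) = t^3 - 5·t^2 - 4 4 times. Differentiating position, we get velocity: v(t) = 3·t^2 - 10·t. Differentiating velocity, we get acceleration: a(t) = 6·t - 10. The derivative of acceleration gives jerk: j(t) = 6. Taking d/dt of j(t), we find s(t) = 0. We have snap s(t) = 0. Substituting t = 2: s(2) = 0.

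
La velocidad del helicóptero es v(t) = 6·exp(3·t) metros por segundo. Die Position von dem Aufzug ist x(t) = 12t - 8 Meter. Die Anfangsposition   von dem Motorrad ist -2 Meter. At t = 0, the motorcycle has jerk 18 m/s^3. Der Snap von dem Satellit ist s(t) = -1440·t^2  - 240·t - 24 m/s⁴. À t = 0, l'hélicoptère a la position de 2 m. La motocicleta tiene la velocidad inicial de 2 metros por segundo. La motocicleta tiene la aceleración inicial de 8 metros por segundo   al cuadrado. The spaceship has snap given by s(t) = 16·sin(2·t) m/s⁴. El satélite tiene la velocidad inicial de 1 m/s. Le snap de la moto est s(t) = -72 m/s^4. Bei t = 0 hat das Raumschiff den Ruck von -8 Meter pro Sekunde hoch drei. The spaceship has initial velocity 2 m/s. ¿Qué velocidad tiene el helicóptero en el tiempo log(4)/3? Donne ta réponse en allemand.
Mit v(t) = 6·exp(3·t) und Einsetzen von t = log(4)/3, finden wir v = 24.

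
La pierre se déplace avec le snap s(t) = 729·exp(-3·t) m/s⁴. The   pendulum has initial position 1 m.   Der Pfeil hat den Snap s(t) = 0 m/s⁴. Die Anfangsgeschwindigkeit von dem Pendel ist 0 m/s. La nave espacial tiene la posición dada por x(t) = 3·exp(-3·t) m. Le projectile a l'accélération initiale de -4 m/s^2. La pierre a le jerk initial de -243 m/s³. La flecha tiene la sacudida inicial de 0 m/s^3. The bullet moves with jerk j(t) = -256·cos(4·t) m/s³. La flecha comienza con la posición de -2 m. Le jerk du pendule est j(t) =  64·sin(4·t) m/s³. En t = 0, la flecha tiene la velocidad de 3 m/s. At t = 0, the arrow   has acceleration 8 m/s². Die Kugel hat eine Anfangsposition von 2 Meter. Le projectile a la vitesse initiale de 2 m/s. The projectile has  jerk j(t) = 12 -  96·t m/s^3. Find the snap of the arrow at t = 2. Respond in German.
Aus der Gleichung für den Snap s(t) = 0, setzen wir t = 2 ein und erhalten s = 0.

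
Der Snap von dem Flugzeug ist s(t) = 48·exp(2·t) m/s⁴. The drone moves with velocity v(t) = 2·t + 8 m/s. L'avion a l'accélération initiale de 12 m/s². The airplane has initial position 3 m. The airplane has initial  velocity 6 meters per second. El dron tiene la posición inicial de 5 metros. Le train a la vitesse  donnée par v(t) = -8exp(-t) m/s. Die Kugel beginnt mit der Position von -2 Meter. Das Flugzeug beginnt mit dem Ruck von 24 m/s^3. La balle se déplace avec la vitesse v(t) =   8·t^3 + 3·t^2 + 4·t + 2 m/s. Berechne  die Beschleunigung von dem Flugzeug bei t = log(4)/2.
Wir müssen unsere Gleichung für den Snap s(t) = 48·exp(2·t) 2-mal integrieren. Durch Integration von dem Snap und Verwendung der Anfangsbedingung j(0) = 24, erhalten wir j(t) = 24·exp(2·t). Durch Integration von dem Ruck und Verwendung der Anfangsbedingung a(0) = 12, erhalten wir a(t) = 12·exp(2·t). Aus der Gleichung für die Beschleunigung a(t) = 12·exp(2·t), setzen wir t = log(4)/2 ein und erhalten a = 48.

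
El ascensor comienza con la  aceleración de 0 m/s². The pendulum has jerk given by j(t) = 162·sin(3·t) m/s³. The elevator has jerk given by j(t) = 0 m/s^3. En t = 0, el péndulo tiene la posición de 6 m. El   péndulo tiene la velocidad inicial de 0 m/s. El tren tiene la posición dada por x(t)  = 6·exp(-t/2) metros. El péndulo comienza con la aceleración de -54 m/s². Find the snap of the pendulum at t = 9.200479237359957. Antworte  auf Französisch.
En partant du jerk j(t) = 162·sin(3·t), nous prenons 1 dérivée. En prenant d/dt de j(t), nous trouvons s(t) = 486·cos(3·t). De l'équation du snap s(t) = 486·cos(3·t), nous substituons t = 9.200479237359957 pour obtenir s = -380.061671399549.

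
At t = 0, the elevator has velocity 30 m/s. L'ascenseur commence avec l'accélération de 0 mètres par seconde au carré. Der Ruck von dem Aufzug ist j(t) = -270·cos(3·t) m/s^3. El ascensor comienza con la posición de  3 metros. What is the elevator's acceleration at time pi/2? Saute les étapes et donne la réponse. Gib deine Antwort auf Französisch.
a(pi/2) = 90.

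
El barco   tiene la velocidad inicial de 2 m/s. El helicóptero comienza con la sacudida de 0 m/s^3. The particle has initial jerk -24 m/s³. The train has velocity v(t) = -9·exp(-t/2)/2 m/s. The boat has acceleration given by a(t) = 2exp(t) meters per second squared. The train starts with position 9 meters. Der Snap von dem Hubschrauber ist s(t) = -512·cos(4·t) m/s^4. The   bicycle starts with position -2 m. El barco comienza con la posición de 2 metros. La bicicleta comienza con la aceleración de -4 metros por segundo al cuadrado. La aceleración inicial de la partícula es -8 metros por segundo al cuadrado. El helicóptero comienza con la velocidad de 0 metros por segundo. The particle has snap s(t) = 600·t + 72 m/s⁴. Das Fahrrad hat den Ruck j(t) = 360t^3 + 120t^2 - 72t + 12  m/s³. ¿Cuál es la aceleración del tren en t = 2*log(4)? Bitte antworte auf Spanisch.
Debemos derivar nuestra ecuación de la velocidad v(t) = -9·exp(-t/2)/2 1 vez. La derivada de la velocidad da la aceleración: a(t) = 9·exp(-t/2)/4. De la ecuación de la aceleración a(t) = 9·exp(-t/2)/4, sustituimos t = 2*log(4) para obtener a = 9/16.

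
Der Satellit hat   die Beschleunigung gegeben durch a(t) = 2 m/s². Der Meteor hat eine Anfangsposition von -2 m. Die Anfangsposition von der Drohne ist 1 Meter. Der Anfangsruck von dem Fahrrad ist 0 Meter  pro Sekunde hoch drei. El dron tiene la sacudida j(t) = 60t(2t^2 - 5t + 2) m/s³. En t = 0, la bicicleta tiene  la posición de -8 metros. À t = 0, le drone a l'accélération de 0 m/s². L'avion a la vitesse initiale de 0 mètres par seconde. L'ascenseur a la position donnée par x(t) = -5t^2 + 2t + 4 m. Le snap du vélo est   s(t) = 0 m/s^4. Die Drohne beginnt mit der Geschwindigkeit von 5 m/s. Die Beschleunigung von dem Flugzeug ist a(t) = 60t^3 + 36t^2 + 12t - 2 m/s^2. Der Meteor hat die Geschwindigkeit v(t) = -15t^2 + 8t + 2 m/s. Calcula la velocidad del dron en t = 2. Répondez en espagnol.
Necesitamos integrar nuestra ecuación de la sacudida j(t) = 60·t·(2·t^2 - 5·t + 2) 2 veces. La antiderivada de la sacudida es la aceleración. Usando a(0) = 0, obtenemos a(t) = t^2·(30·t^2 - 100·t + 60). Integrando la aceleración y usando la condición inicial v(0) = 5, obtenemos v(t) = 6·t^5 - 25·t^4 + 20·t^3 + 5. Usando v(t) = 6·t^5 - 25·t^4 + 20·t^3 + 5 y sustituyendo t = 2, encontramos v = -43.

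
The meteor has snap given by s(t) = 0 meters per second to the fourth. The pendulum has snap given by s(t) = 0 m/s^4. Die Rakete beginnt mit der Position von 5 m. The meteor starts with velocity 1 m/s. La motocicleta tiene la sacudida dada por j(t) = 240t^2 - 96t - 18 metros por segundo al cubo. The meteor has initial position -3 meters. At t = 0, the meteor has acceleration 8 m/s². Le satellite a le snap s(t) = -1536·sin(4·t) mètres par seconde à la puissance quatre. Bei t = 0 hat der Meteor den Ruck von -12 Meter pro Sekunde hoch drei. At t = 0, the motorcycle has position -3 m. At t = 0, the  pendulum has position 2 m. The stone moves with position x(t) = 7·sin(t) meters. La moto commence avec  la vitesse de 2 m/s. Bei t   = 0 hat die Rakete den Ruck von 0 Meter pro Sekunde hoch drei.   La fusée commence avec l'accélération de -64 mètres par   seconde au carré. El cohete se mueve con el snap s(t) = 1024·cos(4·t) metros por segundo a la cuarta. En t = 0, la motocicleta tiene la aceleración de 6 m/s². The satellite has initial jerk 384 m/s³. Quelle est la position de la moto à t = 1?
Nous devons trouver l'intégrale de notre équation du jerk j(t) = 240·t^2 - 96·t - 18 3 fois. En intégrant le jerk et en utilisant la condition initiale a(0) = 6, nous obtenons a(t) = 80·t^3 - 48·t^2 - 18·t + 6. En intégrant l'accélération et en utilisant la condition initiale v(0) = 2, nous obtenons v(t) = 20·t^4 - 16·t^3 - 9·t^2 + 6·t + 2. En prenant ∫v(t)dt et en appliquant x(0) = -3, nous trouvons x(t) = 4·t^5 - 4·t^4 - 3·t^3 + 3·t^2 + 2·t - 3. Nous avons la position x(t) = 4·t^5 - 4·t^4 - 3·t^3 + 3·t^2 + 2·t - 3. En substituant t = 1: x(1) = -1.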